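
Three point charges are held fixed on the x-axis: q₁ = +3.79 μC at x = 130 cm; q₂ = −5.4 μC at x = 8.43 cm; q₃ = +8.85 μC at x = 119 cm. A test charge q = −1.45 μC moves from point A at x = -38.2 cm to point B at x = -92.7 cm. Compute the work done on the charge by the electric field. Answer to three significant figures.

The work done by the electric force is W_field = −ΔU = −q(V_B − V_A) = q(V_A − V_B).
At A: distances to the source charges are 1.68 m, 0.466 m, 1.57 m; V_A = Σ kqᵢ/rᵢ = -3.32×10⁴ V.
At B: distances to the source charges are 2.23 m, 1.01 m, 2.12 m; V_B = Σ kqᵢ/rᵢ = 4880 V.
ΔV = V_B − V_A = 3.81×10⁴ V.
W_field = −qΔV = −(-1.45×10⁻⁶ C)(3.81×10⁴ V) = 0.0553 J.

0.0553 J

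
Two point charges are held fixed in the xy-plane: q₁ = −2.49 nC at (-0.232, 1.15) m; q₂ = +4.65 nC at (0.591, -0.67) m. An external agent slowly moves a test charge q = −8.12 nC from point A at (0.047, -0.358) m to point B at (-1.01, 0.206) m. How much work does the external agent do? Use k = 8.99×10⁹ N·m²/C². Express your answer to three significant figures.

3.85×10⁻⁷ J

For quasistatic motion the external work equals the change in potential energy: W_ext = qΔV = q(V_B − V_A).
At A: distances to the source charges are 1.53 m, 0.627 m; V_A = Σ kqᵢ/rᵢ = 52.1 V.
At B: distances to the source charges are 1.22 m, 1.82 m; V_B = Σ kqᵢ/rᵢ = 4.61 V.
ΔV = V_B − V_A = -47.5 V.
W_ext = qΔV = (-8.12×10⁻⁹ C)(-47.5 V) = 3.85×10⁻⁷ J.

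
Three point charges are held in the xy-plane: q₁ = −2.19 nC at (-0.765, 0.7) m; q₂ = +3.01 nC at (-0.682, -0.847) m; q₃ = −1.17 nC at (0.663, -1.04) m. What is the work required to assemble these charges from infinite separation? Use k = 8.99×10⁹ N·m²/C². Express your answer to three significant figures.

The assembly work is the sum of pairwise potential energies, U = Σ_{i<j} kqᵢqⱼ/rᵢⱼ.
Pair separations: r₁₂ = 1.55 m, r₁₃ = 2.25 m, r₂₃ = 1.36 m.
U = (-3.83×10⁻⁸) + (1.02×10⁻⁸) + (-2.33×10⁻⁸) = -5.13×10⁻⁸ J.

-5.13×10⁻⁸ J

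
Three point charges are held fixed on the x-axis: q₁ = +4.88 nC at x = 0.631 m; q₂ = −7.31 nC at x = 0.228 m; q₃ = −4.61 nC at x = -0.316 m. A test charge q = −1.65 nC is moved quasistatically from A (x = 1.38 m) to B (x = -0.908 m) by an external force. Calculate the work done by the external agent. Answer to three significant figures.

1.26×10⁻⁷ J

For quasistatic motion the external work equals the change in potential energy: W_ext = qΔV = q(V_B − V_A).
At A: distances to the source charges are 0.749 m, 1.15 m, 1.70 m; V_A = Σ kqᵢ/rᵢ = -22.9 V.
At B: distances to the source charges are 1.54 m, 1.14 m, 0.592 m; V_B = Σ kqᵢ/rᵢ = -99.3 V.
ΔV = V_B − V_A = -76.4 V.
W_ext = qΔV = (-1.65×10⁻⁹ C)(-76.4 V) = 1.26×10⁻⁷ J.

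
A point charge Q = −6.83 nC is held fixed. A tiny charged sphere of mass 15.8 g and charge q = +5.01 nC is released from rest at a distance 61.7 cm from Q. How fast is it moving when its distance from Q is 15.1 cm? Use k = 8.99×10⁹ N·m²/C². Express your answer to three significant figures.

Only the electrostatic force acts, so mechanical energy is conserved: ½mv² = U₁ − U₂ = kQq(1/r₁ − 1/r₂).
U₁ − U₂ = (8.99×10⁹ N·m²/C²)(-6.83×10⁻⁹ C)(5.01×10⁻⁹ C)(1/0.617 − 1/0.151) = 1.54×10⁻⁶ J.
v = √(2·1.54×10⁻⁶/0.0158) = 0.0140 m/s.

0.0140 m/s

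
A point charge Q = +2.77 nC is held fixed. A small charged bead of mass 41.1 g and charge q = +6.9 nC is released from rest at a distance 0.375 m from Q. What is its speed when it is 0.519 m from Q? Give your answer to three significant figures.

Only the electrostatic force acts, so mechanical energy is conserved: ½mv² = U₁ − U₂ = kQq(1/r₁ − 1/r₂).
U₁ − U₂ = (8.99×10⁹ N·m²/C²)(2.77×10⁻⁹ C)(6.90×10⁻⁹ C)(1/0.375 − 1/0.519) = 1.27×10⁻⁷ J.
v = √(2·1.27×10⁻⁷/0.0411) = 2.49×10⁻³ m/s.

2.49×10⁻³ m/s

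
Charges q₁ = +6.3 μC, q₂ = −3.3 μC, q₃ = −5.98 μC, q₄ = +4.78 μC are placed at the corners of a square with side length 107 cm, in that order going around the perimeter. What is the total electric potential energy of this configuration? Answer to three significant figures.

-0.314 J

The assembly work is the sum of pairwise potential energies, U = Σ_{i<j} kqᵢqⱼ/rᵢⱼ.
The four side pairs have separation 1.07 m and the two diagonal pairs 1.51 m.
Summing all 6 pair terms gives U = -0.314 J.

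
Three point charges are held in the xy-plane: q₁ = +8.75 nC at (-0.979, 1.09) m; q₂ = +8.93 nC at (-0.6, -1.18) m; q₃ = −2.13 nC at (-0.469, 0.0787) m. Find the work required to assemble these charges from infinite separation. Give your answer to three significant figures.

The assembly work is the sum of pairwise potential energies, U = Σ_{i<j} kqᵢqⱼ/rᵢⱼ.
Pair separations: r₁₂ = 2.30 m, r₁₃ = 1.13 m, r₂₃ = 1.27 m.
U = (3.05×10⁻⁷) + (-1.48×10⁻⁷) + (-1.35×10⁻⁷) = 2.22×10⁻⁸ J.

2.22×10⁻⁸ J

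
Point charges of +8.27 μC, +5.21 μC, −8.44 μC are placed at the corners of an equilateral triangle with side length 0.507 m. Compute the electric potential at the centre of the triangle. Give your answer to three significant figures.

Electric potential is a scalar, so the contributions from each charge add algebraically: V = Σ kqᵢ/rᵢ.
The distance from each vertex to the centroid is a/√3 = 0.293 m.
V = k[(8.27×10⁻⁶)/(0.293) + (5.21×10⁻⁶)/(0.293) + (-8.44×10⁻⁶)/(0.293)] = 1.55×10⁵ V.

1.55×10⁵ V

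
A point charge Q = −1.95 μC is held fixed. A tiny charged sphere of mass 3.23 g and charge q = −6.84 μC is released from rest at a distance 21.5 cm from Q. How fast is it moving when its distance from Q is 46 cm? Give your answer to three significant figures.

13.6 m/s

Only the electrostatic force acts, so mechanical energy is conserved: ½mv² = U₁ − U₂ = kQq(1/r₁ − 1/r₂).
U₁ − U₂ = (8.99×10⁹ N·m²/C²)(-1.95×10⁻⁶ C)(-6.84×10⁻⁶ C)(1/0.215 − 1/0.460) = 0.297 J.
v = √(2·0.297/3.23×10⁻³) = 13.6 m/s.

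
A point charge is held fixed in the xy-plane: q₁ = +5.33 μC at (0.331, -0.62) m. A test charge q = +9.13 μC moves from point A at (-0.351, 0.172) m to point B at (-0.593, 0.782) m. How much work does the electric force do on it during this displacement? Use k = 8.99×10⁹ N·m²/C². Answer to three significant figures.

The work done by the electric force is W_field = −ΔU = −q(V_B − V_A) = q(V_A − V_B).
At A: distance to the source charge is 1.05 m; V_A = kq₁/r = 4.58×10⁴ V.
At B: distance to the source charge is 1.68 m; V_B = kq₁/r = 2.85×10⁴ V.
ΔV = V_B − V_A = -1.73×10⁴ V.
W_field = −qΔV = −(9.13×10⁻⁶ C)(-1.73×10⁴ V) = 0.158 J.

0.158 J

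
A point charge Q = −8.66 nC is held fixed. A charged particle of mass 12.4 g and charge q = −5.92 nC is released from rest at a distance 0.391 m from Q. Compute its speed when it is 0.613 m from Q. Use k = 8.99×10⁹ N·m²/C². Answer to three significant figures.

8.30×10⁻³ m/s

Only the electrostatic force acts, so mechanical energy is conserved: ½mv² = U₁ − U₂ = kQq(1/r₁ − 1/r₂).
U₁ − U₂ = (8.99×10⁹ N·m²/C²)(-8.66×10⁻⁹ C)(-5.92×10⁻⁹ C)(1/0.391 − 1/0.613) = 4.27×10⁻⁷ J.
v = √(2·4.27×10⁻⁷/0.0124) = 8.30×10⁻³ m/s.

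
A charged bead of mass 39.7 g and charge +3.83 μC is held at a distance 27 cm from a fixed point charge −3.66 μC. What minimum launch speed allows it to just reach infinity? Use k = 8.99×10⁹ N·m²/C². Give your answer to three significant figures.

4.85 m/s

To just escape, total mechanical energy must reach zero at infinity: ½mv²_min + U = 0, so ½mv²_min = −U = |kQq|/r.
|U| = |kQq|/r = (8.99×10⁹ N·m²/C²)(3.66×10⁻⁶)(3.83×10⁻⁶)/(0.270) = 0.467 J.
v_min = √(2|U|/m) = √(2·0.467/0.0397) = 4.85 m/s.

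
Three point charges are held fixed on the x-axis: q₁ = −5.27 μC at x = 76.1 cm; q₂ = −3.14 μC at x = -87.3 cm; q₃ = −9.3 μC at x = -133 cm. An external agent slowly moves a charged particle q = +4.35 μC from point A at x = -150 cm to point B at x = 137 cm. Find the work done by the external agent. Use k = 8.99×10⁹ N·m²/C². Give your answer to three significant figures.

1.90 J

For quasistatic motion the external work equals the change in potential energy: W_ext = qΔV = q(V_B − V_A).
At A: distances to the source charges are 2.26 m, 0.627 m, 0.170 m; V_A = Σ kqᵢ/rᵢ = -5.58×10⁵ V.
At B: distances to the source charges are 0.609 m, 2.24 m, 2.70 m; V_B = Σ kqᵢ/rᵢ = -1.21×10⁵ V.
ΔV = V_B − V_A = 4.36×10⁵ V.
W_ext = qΔV = (4.35×10⁻⁶ C)(4.36×10⁵ V) = 1.90 J.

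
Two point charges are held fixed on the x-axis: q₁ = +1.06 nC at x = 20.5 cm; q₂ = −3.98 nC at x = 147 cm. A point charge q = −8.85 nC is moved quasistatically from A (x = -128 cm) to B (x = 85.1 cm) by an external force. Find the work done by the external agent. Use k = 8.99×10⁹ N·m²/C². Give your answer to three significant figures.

3.23×10⁻⁷ J

For quasistatic motion the external work equals the change in potential energy: W_ext = qΔV = q(V_B − V_A).
At A: distances to the source charges are 1.49 m, 2.75 m; V_A = Σ kqᵢ/rᵢ = -6.59 V.
At B: distances to the source charges are 0.646 m, 0.619 m; V_B = Σ kqᵢ/rᵢ = -43.1 V.
ΔV = V_B − V_A = -36.5 V.
W_ext = qΔV = (-8.85×10⁻⁹ C)(-36.5 V) = 3.23×10⁻⁷ J.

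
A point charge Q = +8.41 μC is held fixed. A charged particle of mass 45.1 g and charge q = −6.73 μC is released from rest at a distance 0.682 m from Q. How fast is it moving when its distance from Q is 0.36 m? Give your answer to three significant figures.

5.44 m/s

Only the electrostatic force acts, so mechanical energy is conserved: ½mv² = U₁ − U₂ = kQq(1/r₁ − 1/r₂).
U₁ − U₂ = (8.99×10⁹ N·m²/C²)(8.41×10⁻⁶ C)(-6.73×10⁻⁶ C)(1/0.682 − 1/0.360) = 0.667 J.
v = √(2·0.667/0.0451) = 5.44 m/s.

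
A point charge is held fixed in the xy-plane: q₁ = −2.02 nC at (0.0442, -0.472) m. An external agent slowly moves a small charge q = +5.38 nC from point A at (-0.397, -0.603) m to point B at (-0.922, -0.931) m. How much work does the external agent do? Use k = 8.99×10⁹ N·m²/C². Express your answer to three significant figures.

For quasistatic motion the external work equals the change in potential energy: W_ext = qΔV = q(V_B − V_A).
At A: distance to the source charge is 0.460 m; V_A = kq₁/r = -39.5 V.
At B: distance to the source charge is 1.07 m; V_B = kq₁/r = -17.0 V.
ΔV = V_B − V_A = 22.5 V.
W_ext = qΔV = (5.38×10⁻⁹ C)(22.5 V) = 1.21×10⁻⁷ J.

1.21×10⁻⁷ J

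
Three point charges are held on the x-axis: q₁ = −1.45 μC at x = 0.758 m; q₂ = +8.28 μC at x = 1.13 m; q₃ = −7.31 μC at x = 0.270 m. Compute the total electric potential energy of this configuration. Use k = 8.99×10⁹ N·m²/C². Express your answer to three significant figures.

-0.728 J

The work to assemble the configuration equals its total potential energy, U = Σ kqᵢqⱼ/rᵢⱼ over all pairs.
Pair separations: r₁₂ = 0.372 m, r₁₃ = 0.488 m, r₂₃ = 0.860 m.
U = (-0.290) + (0.195) + (-0.633) = -0.728 J.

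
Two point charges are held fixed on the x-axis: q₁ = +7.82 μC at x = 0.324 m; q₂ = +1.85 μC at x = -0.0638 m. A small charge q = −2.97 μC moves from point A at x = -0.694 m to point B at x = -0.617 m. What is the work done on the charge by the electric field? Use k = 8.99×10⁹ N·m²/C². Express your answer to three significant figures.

The work done by the electric force is W_field = −ΔU = −q(V_B − V_A) = q(V_A − V_B).
At A: distances to the source charges are 1.02 m, 0.630 m; V_A = Σ kqᵢ/rᵢ = 9.54×10⁴ V.
At B: distances to the source charges are 0.941 m, 0.553 m; V_B = Σ kqᵢ/rᵢ = 1.05×10⁵ V.
ΔV = V_B − V_A = 9320 V.
W_field = −qΔV = −(-2.97×10⁻⁶ C)(9320 V) = 0.0277 J.

0.0277 J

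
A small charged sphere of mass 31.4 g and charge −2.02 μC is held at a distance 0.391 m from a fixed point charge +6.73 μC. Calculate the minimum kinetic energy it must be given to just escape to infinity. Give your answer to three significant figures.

0.313 J

To just escape, total mechanical energy must reach zero at infinity: ½mv²_min + U = 0, so ½mv²_min = −U = |kQq|/r.
|U| = |kQq|/r = (8.99×10⁹ N·m²/C²)(6.73×10⁻⁶)(2.02×10⁻⁶)/(0.391) = 0.313 J.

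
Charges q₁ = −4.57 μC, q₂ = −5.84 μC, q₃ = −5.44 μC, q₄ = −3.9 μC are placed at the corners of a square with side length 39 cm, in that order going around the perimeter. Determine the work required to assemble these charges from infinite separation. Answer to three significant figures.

The work to assemble the configuration equals its total potential energy, U = Σ kqᵢqⱼ/rᵢⱼ over all pairs.
The four side pairs have separation 0.390 m and the two diagonal pairs 0.552 m.
Summing all 6 pair terms gives U = 3.02 J.

3.02 J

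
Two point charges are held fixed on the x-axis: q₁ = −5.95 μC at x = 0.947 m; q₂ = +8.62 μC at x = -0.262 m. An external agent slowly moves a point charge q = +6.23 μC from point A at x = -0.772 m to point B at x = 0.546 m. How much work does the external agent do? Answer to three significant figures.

For quasistatic motion the external work equals the change in potential energy: W_ext = qΔV = q(V_B − V_A).
At A: distances to the source charges are 1.72 m, 0.510 m; V_A = Σ kqᵢ/rᵢ = 1.21×10⁵ V.
At B: distances to the source charges are 0.401 m, 0.808 m; V_B = Σ kqᵢ/rᵢ = -3.75×10⁴ V.
ΔV = V_B − V_A = -1.58×10⁵ V.
W_ext = qΔV = (6.23×10⁻⁶ C)(-1.58×10⁵ V) = -0.986 J.

-0.986 J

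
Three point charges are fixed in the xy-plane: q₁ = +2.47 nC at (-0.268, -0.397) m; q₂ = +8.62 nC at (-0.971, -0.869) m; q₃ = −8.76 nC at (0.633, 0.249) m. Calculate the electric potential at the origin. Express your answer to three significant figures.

-9.95 V

Electric potential is a scalar, so the contributions from each charge add algebraically: V = Σ kqᵢ/rᵢ.
Distances from the field point to each charge: r₁ = 0.479 m, r₂ = 1.30 m, r₃ = 0.680 m.
V = k[(2.47×10⁻⁹)/(0.479) + (8.62×10⁻⁹)/(1.30) + (-8.76×10⁻⁹)/(0.680)] = -9.95 V.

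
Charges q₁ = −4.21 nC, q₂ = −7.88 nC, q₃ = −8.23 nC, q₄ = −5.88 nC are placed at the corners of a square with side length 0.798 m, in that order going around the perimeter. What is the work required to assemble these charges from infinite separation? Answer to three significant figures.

2.57×10⁻⁶ J

The work to assemble the configuration equals its total potential energy, U = Σ kqᵢqⱼ/rᵢⱼ over all pairs.
The four side pairs have separation 0.798 m and the two diagonal pairs 1.13 m.
Summing all 6 pair terms gives U = 2.57×10⁻⁶ J.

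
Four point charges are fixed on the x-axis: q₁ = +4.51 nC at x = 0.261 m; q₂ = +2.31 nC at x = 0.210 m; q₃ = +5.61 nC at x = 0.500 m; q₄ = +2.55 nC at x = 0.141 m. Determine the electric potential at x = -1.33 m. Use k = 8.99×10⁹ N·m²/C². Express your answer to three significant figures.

82.1 V

The total potential is the scalar sum of each charge's contribution, V = Σ kqᵢ/rᵢ.
Distances from the field point to each charge: r₁ = 1.59 m, r₂ = 1.54 m, r₃ = 1.83 m, r₄ = 1.47 m.
V = k[(4.51×10⁻⁹)/(1.59) + (2.31×10⁻⁹)/(1.54) + (5.61×10⁻⁹)/(1.83) + (2.55×10⁻⁹)/(1.47)] = 82.1 V.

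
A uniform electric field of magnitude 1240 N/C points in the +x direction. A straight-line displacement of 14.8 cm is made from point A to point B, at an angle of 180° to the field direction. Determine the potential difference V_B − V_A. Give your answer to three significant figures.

Only the component of displacement along E changes the potential: ΔV = −E·d·cosθ.
ΔV = −(1240 V/m)(0.148 m)cos180° = 184 V.

184 V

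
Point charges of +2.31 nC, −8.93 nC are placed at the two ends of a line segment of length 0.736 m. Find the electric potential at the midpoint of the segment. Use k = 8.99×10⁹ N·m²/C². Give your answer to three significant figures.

The total potential is the scalar sum of each charge's contribution, V = Σ kqᵢ/rᵢ.
Each charge is 0.368 m from the midpoint.
V = k[(2.31×10⁻⁹)/(0.368) + (-8.93×10⁻⁹)/(0.368)] = -162 V.

-162 V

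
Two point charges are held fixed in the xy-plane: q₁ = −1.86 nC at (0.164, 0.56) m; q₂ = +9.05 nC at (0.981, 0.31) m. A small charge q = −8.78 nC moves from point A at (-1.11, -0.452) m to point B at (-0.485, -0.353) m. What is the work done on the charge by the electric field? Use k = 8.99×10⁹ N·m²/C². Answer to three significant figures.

The work done by the electric force is W_field = −ΔU = −q(V_B − V_A) = q(V_A − V_B).
At A: distances to the source charges are 1.63 m, 2.23 m; V_A = Σ kqᵢ/rᵢ = 26.3 V.
At B: distances to the source charges are 1.12 m, 1.61 m; V_B = Σ kqᵢ/rᵢ = 35.6 V.
ΔV = V_B − V_A = 9.36 V.
W_field = −qΔV = −(-8.78×10⁻⁹ C)(9.36 V) = 8.22×10⁻⁸ J.

8.22×10⁻⁸ J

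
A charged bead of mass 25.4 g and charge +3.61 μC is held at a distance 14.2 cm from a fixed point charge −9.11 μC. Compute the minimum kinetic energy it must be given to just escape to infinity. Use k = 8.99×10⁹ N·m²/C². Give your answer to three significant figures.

2.08 J

To just escape, total mechanical energy must reach zero at infinity: ½mv²_min + U = 0, so ½mv²_min = −U = |kQq|/r.
|U| = |kQq|/r = (8.99×10⁹ N·m²/C²)(9.11×10⁻⁶)(3.61×10⁻⁶)/(0.142) = 2.08 J.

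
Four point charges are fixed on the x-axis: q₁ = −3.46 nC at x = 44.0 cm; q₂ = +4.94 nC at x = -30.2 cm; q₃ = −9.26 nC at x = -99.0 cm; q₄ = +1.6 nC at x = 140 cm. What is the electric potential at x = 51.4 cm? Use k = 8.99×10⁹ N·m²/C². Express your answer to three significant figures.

Electric potential is a scalar, so the contributions from each charge add algebraically: V = Σ kqᵢ/rᵢ.
Distances from the field point to each charge: r₁ = 0.0740 m, r₂ = 0.816 m, r₃ = 1.50 m, r₄ = 0.886 m.
V = k[(-3.46×10⁻⁹)/(0.0740) + (4.94×10⁻⁹)/(0.816) + (-9.26×10⁻⁹)/(1.50) + (1.60×10⁻⁹)/(0.886)] = -405 V.

-405 V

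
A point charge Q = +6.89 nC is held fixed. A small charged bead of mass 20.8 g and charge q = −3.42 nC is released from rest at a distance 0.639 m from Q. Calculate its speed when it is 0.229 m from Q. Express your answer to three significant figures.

Only the electrostatic force acts, so mechanical energy is conserved: ½mv² = U₁ − U₂ = kQq(1/r₁ − 1/r₂).
U₁ − U₂ = (8.99×10⁹ N·m²/C²)(6.89×10⁻⁹ C)(-3.42×10⁻⁹ C)(1/0.639 − 1/0.229) = 5.94×10⁻⁷ J.
v = √(2·5.94×10⁻⁷/0.0208) = 7.55×10⁻³ m/s.

7.55×10⁻³ m/s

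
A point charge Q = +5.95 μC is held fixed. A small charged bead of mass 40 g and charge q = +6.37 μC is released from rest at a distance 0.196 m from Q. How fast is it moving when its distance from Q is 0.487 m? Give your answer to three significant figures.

Only the electrostatic force acts, so mechanical energy is conserved: ½mv² = U₁ − U₂ = kQq(1/r₁ − 1/r₂).
U₁ − U₂ = (8.99×10⁹ N·m²/C²)(5.95×10⁻⁶ C)(6.37×10⁻⁶ C)(1/0.196 − 1/0.487) = 1.04 J.
v = √(2·1.04/0.0400) = 7.21 m/s.

7.21 m/s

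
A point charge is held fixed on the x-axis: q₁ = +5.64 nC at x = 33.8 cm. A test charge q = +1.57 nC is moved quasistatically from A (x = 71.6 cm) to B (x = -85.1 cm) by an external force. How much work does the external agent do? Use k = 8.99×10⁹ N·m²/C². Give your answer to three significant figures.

-1.44×10⁻⁷ J

For quasistatic motion the external work equals the change in potential energy: W_ext = qΔV = q(V_B − V_A).
At A: distance to the source charge is 0.378 m; V_A = kq₁/r = 134 V.
At B: distance to the source charge is 1.19 m; V_B = kq₁/r = 42.6 V.
ΔV = V_B − V_A = -91.5 V.
W_ext = qΔV = (1.57×10⁻⁹ C)(-91.5 V) = -1.44×10⁻⁷ J.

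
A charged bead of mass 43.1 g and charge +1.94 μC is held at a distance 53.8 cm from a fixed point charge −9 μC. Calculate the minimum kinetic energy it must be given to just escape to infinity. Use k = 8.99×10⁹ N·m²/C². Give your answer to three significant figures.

To just escape, total mechanical energy must reach zero at infinity: ½mv²_min + U = 0, so ½mv²_min = −U = |kQq|/r.
|U| = |kQq|/r = (8.99×10⁹ N·m²/C²)(9.00×10⁻⁶)(1.94×10⁻⁶)/(0.538) = 0.292 J.

0.292 J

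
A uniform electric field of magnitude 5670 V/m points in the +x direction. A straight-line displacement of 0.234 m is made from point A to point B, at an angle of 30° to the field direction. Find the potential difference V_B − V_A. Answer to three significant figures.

-1150 V

Only the component of displacement along E changes the potential: ΔV = −E·d·cosθ.
ΔV = −(5670 V/m)(0.234 m)cos30° = -1150 V.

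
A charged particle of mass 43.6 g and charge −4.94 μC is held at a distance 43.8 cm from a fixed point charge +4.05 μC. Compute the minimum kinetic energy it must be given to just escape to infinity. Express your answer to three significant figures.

To just escape, total mechanical energy must reach zero at infinity: ½mv²_min + U = 0, so ½mv²_min = −U = |kQq|/r.
|U| = |kQq|/r = (8.99×10⁹ N·m²/C²)(4.05×10⁻⁶)(4.94×10⁻⁶)/(0.438) = 0.411 J.

0.411 J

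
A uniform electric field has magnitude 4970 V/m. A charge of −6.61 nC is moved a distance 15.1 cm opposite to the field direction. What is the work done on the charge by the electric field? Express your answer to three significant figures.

4.96×10⁻⁶ J

The potential change for a displacement 15.1 cm opposite to the field direction is ΔV = +Ed = 750 V.
W_field = −qΔV = 4.96×10⁻⁶ J.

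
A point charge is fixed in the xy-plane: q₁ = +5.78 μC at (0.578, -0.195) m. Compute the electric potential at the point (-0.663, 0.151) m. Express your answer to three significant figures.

The total potential is the scalar sum of each charge's contribution, V = Σ kqᵢ/rᵢ.
Distances from the field point to each charge: r₁ = 1.29 m.
V = k[(5.78×10⁻⁶)/(1.29)] = 4.03×10⁴ V.

4.03×10⁴ V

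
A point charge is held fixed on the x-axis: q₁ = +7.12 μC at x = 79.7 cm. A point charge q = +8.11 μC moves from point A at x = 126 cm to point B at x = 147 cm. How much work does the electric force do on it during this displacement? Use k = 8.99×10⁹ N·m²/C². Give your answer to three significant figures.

The work done by the electric force is W_field = −ΔU = −q(V_B − V_A) = q(V_A − V_B).
At A: distance to the source charge is 0.463 m; V_A = kq₁/r = 1.38×10⁵ V.
At B: distance to the source charge is 0.673 m; V_B = kq₁/r = 9.51×10⁴ V.
ΔV = V_B − V_A = -4.31×10⁴ V.
W_field = −qΔV = −(8.11×10⁻⁶ C)(-4.31×10⁴ V) = 0.350 J.

0.350 J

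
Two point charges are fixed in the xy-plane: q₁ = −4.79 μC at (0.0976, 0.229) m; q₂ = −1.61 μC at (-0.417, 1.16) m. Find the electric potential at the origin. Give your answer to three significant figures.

The total potential is the scalar sum of each charge's contribution, V = Σ kqᵢ/rᵢ.
Distances from the field point to each charge: r₁ = 0.249 m, r₂ = 1.23 m.
V = k[(-4.79×10⁻⁶)/(0.249) + (-1.61×10⁻⁶)/(1.23)] = -1.85×10⁵ V.

-1.85×10⁵ V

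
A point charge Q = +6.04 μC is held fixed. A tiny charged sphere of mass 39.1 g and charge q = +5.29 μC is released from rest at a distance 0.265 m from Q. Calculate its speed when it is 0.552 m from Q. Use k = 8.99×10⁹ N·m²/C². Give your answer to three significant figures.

Only the electrostatic force acts, so mechanical energy is conserved: ½mv² = U₁ − U₂ = kQq(1/r₁ − 1/r₂).
U₁ − U₂ = (8.99×10⁹ N·m²/C²)(6.04×10⁻⁶ C)(5.29×10⁻⁶ C)(1/0.265 − 1/0.552) = 0.564 J.
v = √(2·0.564/0.0391) = 5.37 m/s.

5.37 m/s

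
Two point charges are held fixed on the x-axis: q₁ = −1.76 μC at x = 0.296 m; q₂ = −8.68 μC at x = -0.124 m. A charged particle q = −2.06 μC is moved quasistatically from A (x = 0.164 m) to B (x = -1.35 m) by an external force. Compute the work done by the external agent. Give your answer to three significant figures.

-0.654 J

For quasistatic motion the external work equals the change in potential energy: W_ext = qΔV = q(V_B − V_A).
At A: distances to the source charges are 0.132 m, 0.288 m; V_A = Σ kqᵢ/rᵢ = -3.91×10⁵ V.
At B: distances to the source charges are 1.65 m, 1.23 m; V_B = Σ kqᵢ/rᵢ = -7.33×10⁴ V.
ΔV = V_B − V_A = 3.18×10⁵ V.
W_ext = qΔV = (-2.06×10⁻⁶ C)(3.18×10⁵ V) = -0.654 J.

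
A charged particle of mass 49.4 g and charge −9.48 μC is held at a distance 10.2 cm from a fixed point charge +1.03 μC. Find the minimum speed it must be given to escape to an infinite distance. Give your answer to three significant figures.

5.90 m/s

To just escape, total mechanical energy must reach zero at infinity: ½mv²_min + U = 0, so ½mv²_min = −U = |kQq|/r.
|U| = |kQq|/r = (8.99×10⁹ N·m²/C²)(1.03×10⁻⁶)(9.48×10⁻⁶)/(0.102) = 0.861 J.
v_min = √(2|U|/m) = √(2·0.861/0.0494) = 5.90 m/s.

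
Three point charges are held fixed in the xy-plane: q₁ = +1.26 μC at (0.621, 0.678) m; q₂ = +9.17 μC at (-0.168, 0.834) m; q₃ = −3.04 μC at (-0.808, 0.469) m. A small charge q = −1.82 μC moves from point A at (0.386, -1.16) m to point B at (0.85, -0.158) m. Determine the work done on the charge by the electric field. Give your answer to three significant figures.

0.0423 J

The work done by the electric force is W_field = −ΔU = −q(V_B − V_A) = q(V_A − V_B).
At A: distances to the source charges are 1.85 m, 2.07 m, 2.02 m; V_A = Σ kqᵢ/rᵢ = 3.24×10⁴ V.
At B: distances to the source charges are 0.867 m, 1.42 m, 1.77 m; V_B = Σ kqᵢ/rᵢ = 5.56×10⁴ V.
ΔV = V_B − V_A = 2.32×10⁴ V.
W_field = −qΔV = −(-1.82×10⁻⁶ C)(2.32×10⁴ V) = 0.0423 J.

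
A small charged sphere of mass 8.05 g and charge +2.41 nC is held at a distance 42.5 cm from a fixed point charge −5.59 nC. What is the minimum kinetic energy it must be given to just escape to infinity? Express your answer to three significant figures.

To just escape, total mechanical energy must reach zero at infinity: ½mv²_min + U = 0, so ½mv²_min = −U = |kQq|/r.
|U| = |kQq|/r = (8.99×10⁹ N·m²/C²)(5.59×10⁻⁹)(2.41×10⁻⁹)/(0.425) = 2.85×10⁻⁷ J.

2.85×10⁻⁷ J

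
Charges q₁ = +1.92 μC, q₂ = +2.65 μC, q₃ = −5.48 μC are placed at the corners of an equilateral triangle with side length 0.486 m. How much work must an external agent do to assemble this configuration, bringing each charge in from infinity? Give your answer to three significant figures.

-0.369 J

The work to assemble the configuration equals its total potential energy, U = Σ kqᵢqⱼ/rᵢⱼ over all pairs.
All three pair separations equal the side length, 0.486 m.
U = (0.0941) + (-0.195) + (-0.269) = -0.369 J.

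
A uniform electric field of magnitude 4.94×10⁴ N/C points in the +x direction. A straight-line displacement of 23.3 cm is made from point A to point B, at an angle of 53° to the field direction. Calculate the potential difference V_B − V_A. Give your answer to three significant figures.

-6930 V

Only the component of displacement along E changes the potential: ΔV = −E·d·cosθ.
ΔV = −(4.94×10⁴ V/m)(0.233 m)cos53° = -6930 V.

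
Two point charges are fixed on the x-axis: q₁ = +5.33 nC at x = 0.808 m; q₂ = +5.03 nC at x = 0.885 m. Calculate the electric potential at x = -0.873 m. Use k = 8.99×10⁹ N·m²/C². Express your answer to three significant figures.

Electric potential is a scalar, so the contributions from each charge add algebraically: V = Σ kqᵢ/rᵢ.
Distances from the field point to each charge: r₁ = 1.68 m, r₂ = 1.76 m.
V = k[(5.33×10⁻⁹)/(1.68) + (5.03×10⁻⁹)/(1.76)] = 54.2 V.

54.2 V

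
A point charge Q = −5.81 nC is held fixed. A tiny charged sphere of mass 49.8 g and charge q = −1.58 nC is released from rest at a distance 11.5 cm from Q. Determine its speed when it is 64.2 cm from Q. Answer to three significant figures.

4.86×10⁻³ m/s

Only the electrostatic force acts, so mechanical energy is conserved: ½mv² = U₁ − U₂ = kQq(1/r₁ − 1/r₂).
U₁ − U₂ = (8.99×10⁹ N·m²/C²)(-5.81×10⁻⁹ C)(-1.58×10⁻⁹ C)(1/0.115 − 1/0.642) = 5.89×10⁻⁷ J.
v = √(2·5.89×10⁻⁷/0.0498) = 4.86×10⁻³ m/s.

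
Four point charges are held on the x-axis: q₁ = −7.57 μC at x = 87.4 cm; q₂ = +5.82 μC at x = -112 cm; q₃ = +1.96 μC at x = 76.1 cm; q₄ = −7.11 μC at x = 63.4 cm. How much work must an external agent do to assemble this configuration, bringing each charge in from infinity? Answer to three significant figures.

-0.507 J

The assembly work is the sum of pairwise potential energies, U = Σ_{i<j} kqᵢqⱼ/rᵢⱼ.
Pair separations: r₁₂ = 1.99 m, r₁₃ = 0.113 m, r₁₄ = 0.240 m, r₂₃ = 1.88 m, r₂₄ = 1.75 m, r₃₄ = 0.127 m.
Summing all 6 pair terms gives U = -0.507 J.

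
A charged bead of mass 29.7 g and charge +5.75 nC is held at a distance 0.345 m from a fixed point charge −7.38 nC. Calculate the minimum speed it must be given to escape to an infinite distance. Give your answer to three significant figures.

8.63×10⁻³ m/s

To just escape, total mechanical energy must reach zero at infinity: ½mv²_min + U = 0, so ½mv²_min = −U = |kQq|/r.
|U| = |kQq|/r = (8.99×10⁹ N·m²/C²)(7.38×10⁻⁹)(5.75×10⁻⁹)/(0.345) = 1.11×10⁻⁶ J.
v_min = √(2|U|/m) = √(2·1.11×10⁻⁶/0.0297) = 8.63×10⁻³ m/s.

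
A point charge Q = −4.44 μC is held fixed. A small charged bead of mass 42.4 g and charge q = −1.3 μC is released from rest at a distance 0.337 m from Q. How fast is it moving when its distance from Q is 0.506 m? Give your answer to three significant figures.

Only the electrostatic force acts, so mechanical energy is conserved: ½mv² = U₁ − U₂ = kQq(1/r₁ − 1/r₂).
U₁ − U₂ = (8.99×10⁹ N·m²/C²)(-4.44×10⁻⁶ C)(-1.30×10⁻⁶ C)(1/0.337 − 1/0.506) = 0.0514 J.
v = √(2·0.0514/0.0424) = 1.56 m/s.

1.56 m/s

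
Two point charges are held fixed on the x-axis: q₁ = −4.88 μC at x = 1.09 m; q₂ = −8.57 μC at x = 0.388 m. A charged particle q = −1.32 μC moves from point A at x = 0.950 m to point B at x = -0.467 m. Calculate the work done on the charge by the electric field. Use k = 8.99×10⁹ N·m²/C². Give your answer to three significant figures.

The work done by the electric force is W_field = −ΔU = −q(V_B − V_A) = q(V_A − V_B).
At A: distances to the source charges are 0.140 m, 0.562 m; V_A = Σ kqᵢ/rᵢ = -4.50×10⁵ V.
At B: distances to the source charges are 1.56 m, 0.855 m; V_B = Σ kqᵢ/rᵢ = -1.18×10⁵ V.
ΔV = V_B − V_A = 3.32×10⁵ V.
W_field = −qΔV = −(-1.32×10⁻⁶ C)(3.32×10⁵ V) = 0.438 J.

0.438 J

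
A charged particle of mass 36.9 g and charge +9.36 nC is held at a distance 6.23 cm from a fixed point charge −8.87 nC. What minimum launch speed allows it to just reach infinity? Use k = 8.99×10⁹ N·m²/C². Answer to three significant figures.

To just escape, total mechanical energy must reach zero at infinity: ½mv²_min + U = 0, so ½mv²_min = −U = |kQq|/r.
|U| = |kQq|/r = (8.99×10⁹ N·m²/C²)(8.87×10⁻⁹)(9.36×10⁻⁹)/(0.0623) = 1.20×10⁻⁵ J.
v_min = √(2|U|/m) = √(2·1.20×10⁻⁵/0.0369) = 0.0255 m/s.

0.0255 m/s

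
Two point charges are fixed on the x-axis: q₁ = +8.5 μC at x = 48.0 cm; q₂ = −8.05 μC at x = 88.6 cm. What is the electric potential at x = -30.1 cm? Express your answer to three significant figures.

The total potential is the scalar sum of each charge's contribution, V = Σ kqᵢ/rᵢ.
Distances from the field point to each charge: r₁ = 0.781 m, r₂ = 1.19 m.
V = k[(8.50×10⁻⁶)/(0.781) + (-8.05×10⁻⁶)/(1.19)] = 3.69×10⁴ V.

3.69×10⁴ V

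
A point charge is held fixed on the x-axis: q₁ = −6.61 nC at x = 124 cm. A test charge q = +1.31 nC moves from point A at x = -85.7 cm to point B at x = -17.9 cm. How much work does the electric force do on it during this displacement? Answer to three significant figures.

The work done by the electric force is W_field = −ΔU = −q(V_B − V_A) = q(V_A − V_B).
At A: distance to the source charge is 2.10 m; V_A = kq₁/r = -28.3 V.
At B: distance to the source charge is 1.42 m; V_B = kq₁/r = -41.9 V.
ΔV = V_B − V_A = -13.5 V.
W_field = −qΔV = −(1.31×10⁻⁹ C)(-13.5 V) = 1.77×10⁻⁸ J.

1.77×10⁻⁸ J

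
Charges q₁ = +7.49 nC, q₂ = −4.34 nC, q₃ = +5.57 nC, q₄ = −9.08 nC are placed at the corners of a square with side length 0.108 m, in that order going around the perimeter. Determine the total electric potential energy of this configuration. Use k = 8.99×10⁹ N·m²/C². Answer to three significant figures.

The assembly work is the sum of pairwise potential energies, U = Σ_{i<j} kqᵢqⱼ/rᵢⱼ.
The four side pairs have separation 0.108 m and the two diagonal pairs 0.153 m.
Summing all 6 pair terms gives U = -9.81×10⁻⁶ J.

-9.81×10⁻⁶ J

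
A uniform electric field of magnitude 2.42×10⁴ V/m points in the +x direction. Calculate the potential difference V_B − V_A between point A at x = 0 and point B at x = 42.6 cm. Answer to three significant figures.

In a uniform field, potential decreases in the direction of E: V_B − V_A = −E·Δx.
V_B − V_A = −(2.42×10⁴ V/m)(0.426 m) = -1.03×10⁴ V.

-1.03×10⁴ V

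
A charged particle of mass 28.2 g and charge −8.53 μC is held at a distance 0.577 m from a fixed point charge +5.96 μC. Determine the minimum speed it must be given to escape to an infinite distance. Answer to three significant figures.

To just escape, total mechanical energy must reach zero at infinity: ½mv²_min + U = 0, so ½mv²_min = −U = |kQq|/r.
|U| = |kQq|/r = (8.99×10⁹ N·m²/C²)(5.96×10⁻⁶)(8.53×10⁻⁶)/(0.577) = 0.792 J.
v_min = √(2|U|/m) = √(2·0.792/0.0282) = 7.50 m/s.

7.50 m/s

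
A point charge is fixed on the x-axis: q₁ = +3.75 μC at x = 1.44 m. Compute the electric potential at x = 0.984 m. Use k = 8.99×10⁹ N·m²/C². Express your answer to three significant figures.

7.39×10⁴ V

The total potential is the scalar sum of each charge's contribution, V = Σ kqᵢ/rᵢ.
V = k[(3.75×10⁻⁶)/(0.456)] = 7.39×10⁴ V.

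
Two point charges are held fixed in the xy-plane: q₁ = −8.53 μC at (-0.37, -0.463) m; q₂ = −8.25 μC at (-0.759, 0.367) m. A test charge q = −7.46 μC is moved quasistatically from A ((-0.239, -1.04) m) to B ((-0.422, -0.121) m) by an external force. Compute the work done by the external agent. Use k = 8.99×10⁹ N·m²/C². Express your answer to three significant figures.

1.25 J

For quasistatic motion the external work equals the change in potential energy: W_ext = qΔV = q(V_B − V_A).
At A: distances to the source charges are 0.592 m, 1.50 m; V_A = Σ kqᵢ/rᵢ = -1.79×10⁵ V.
At B: distances to the source charges are 0.346 m, 0.593 m; V_B = Σ kqᵢ/rᵢ = -3.47×10⁵ V.
ΔV = V_B − V_A = -1.68×10⁵ V.
W_ext = qΔV = (-7.46×10⁻⁶ C)(-1.68×10⁵ V) = 1.25 J.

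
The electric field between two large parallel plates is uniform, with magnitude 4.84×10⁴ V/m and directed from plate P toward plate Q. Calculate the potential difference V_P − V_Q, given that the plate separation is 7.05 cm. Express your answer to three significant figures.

In a uniform field, potential decreases in the direction of E: ΔV = −E·d for a displacement d parallel to E.
Going from Q to P is a displacement of 7.05 cm opposite to the field, so V_P − V_Q = +Ed = 3410 V.

3410 V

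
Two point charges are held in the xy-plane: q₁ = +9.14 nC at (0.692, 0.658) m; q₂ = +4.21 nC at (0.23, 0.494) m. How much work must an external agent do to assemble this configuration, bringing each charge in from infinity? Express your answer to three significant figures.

The work to assemble the configuration equals its total potential energy, U = Σ kqᵢqⱼ/rᵢⱼ over all pairs.
Pair separations: r₁₂ = 0.490 m.
U = (7.06×10⁻⁷) = 7.06×10⁻⁷ J.

7.06×10⁻⁷ J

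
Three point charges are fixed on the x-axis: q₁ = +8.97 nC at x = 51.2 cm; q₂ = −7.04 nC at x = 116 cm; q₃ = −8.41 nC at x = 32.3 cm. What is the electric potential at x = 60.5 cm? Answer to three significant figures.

Electric potential is a scalar, so the contributions from each charge add algebraically: V = Σ kqᵢ/rᵢ.
Distances from the field point to each charge: r₁ = 0.0930 m, r₂ = 0.555 m, r₃ = 0.282 m.
V = k[(8.97×10⁻⁹)/(0.0930) + (-7.04×10⁻⁹)/(0.555) + (-8.41×10⁻⁹)/(0.282)] = 485 V.

485 V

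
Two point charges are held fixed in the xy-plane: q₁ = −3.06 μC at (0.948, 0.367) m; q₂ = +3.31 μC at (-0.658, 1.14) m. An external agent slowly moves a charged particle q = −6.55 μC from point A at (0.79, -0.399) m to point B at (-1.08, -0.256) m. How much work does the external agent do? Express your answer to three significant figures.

-0.187 J

For quasistatic motion the external work equals the change in potential energy: W_ext = qΔV = q(V_B − V_A).
At A: distances to the source charges are 0.782 m, 2.11 m; V_A = Σ kqᵢ/rᵢ = -2.11×10⁴ V.
At B: distances to the source charges are 2.12 m, 1.46 m; V_B = Σ kqᵢ/rᵢ = 7440 V.
ΔV = V_B − V_A = 2.85×10⁴ V.
W_ext = qΔV = (-6.55×10⁻⁶ C)(2.85×10⁴ V) = -0.187 J.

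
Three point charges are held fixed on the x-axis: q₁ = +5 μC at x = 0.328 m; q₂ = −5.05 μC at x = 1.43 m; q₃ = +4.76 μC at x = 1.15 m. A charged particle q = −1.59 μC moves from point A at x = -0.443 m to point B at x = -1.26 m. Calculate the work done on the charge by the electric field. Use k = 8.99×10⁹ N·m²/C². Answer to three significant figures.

The work done by the electric force is W_field = −ΔU = −q(V_B − V_A) = q(V_A − V_B).
At A: distances to the source charges are 0.771 m, 1.87 m, 1.59 m; V_A = Σ kqᵢ/rᵢ = 6.09×10⁴ V.
At B: distances to the source charges are 1.59 m, 2.69 m, 2.41 m; V_B = Σ kqᵢ/rᵢ = 2.92×10⁴ V.
ΔV = V_B − V_A = -3.17×10⁴ V.
W_field = −qΔV = −(-1.59×10⁻⁶ C)(-3.17×10⁴ V) = -0.0505 J.

-0.0505 J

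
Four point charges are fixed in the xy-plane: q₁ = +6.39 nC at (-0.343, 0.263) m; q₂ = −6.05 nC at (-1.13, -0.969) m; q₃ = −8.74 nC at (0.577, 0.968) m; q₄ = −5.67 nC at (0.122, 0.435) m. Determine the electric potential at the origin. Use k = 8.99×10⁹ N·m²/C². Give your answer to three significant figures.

The total potential is the scalar sum of each charge's contribution, V = Σ kqᵢ/rᵢ.
Distances from the field point to each charge: r₁ = 0.432 m, r₂ = 1.49 m, r₃ = 1.13 m, r₄ = 0.452 m.
V = k[(6.39×10⁻⁹)/(0.432) + (-6.05×10⁻⁹)/(1.49) + (-8.74×10⁻⁹)/(1.13) + (-5.67×10⁻⁹)/(0.452)] = -86.2 V.

-86.2 V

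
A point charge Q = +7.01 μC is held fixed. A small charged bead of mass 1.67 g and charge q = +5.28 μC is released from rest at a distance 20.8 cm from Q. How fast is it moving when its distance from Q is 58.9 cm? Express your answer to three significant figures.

Only the electrostatic force acts, so mechanical energy is conserved: ½mv² = U₁ − U₂ = kQq(1/r₁ − 1/r₂).
U₁ − U₂ = (8.99×10⁹ N·m²/C²)(7.01×10⁻⁶ C)(5.28×10⁻⁶ C)(1/0.208 − 1/0.589) = 1.03 J.
v = √(2·1.03/1.67×10⁻³) = 35.2 m/s.

35.2 m/s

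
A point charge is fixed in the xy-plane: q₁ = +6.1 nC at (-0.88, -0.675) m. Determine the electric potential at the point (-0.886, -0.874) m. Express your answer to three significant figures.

275 V

The total potential is the scalar sum of each charge's contribution, V = Σ kqᵢ/rᵢ.
Distances from the field point to each charge: r₁ = 0.199 m.
V = k[(6.10×10⁻⁹)/(0.199)] = 275 V.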